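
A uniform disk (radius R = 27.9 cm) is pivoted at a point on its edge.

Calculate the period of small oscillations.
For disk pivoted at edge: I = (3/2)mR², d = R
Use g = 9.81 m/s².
I/m = (3/2)R² = 0.1168 m²; d = R = 0.279 m
T = 2π√((3/2)R²/(gR)) = 2π√(3R/(2g)) = 1.298 s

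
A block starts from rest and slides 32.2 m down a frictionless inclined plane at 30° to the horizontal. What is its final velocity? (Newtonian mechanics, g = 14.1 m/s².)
a = g sin(θ) = 14.1 × sin(30°) = 7.05 m/s²
v = √(2ad) = √(2 × 7.05 × 32.2) = 21.31 m/s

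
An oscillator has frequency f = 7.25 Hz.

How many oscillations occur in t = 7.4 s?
n = f×t = 7.25×7.4 = 53.65 oscillations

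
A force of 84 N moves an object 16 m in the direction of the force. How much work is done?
W = Fd = 84×16 = 1344.0 J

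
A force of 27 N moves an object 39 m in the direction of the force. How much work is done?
W = Fd = 27×39 = 1053.0 J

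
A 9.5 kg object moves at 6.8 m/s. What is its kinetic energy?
KE = ½mv² = ½×9.5×6.8² = 219.64 J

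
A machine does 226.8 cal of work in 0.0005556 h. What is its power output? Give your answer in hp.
P = W/t = 948.9 J / 2 s = 474.4 W = 0.6362 hp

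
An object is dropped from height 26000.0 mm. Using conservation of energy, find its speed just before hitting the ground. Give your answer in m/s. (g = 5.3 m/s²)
mgh = ½mv² → v = √(2gh) = √(2×5.3×26) = 16.6 m/s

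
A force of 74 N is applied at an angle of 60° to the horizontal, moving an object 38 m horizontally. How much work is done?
W = Fd cosθ = 74×38×cos(60°) = 1406.0 J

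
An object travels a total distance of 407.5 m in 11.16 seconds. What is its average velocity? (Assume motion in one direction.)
v_avg = Δd / Δt = 407.5 / 11.16 = 36.51 m/s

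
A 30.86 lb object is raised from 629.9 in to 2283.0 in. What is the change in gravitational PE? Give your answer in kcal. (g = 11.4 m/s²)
ΔPE = mg(h₂ − h₁) = 14 kg × 11.4 m/s² × (57.99 − 16) m = 6700 J = 1.601 kcal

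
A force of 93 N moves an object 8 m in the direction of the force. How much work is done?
W = Fd = 93×8 = 744.0 J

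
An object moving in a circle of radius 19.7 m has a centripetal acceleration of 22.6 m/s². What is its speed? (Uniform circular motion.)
v = √(a_c × r) = √(22.6 × 19.7) = 21.1 m/s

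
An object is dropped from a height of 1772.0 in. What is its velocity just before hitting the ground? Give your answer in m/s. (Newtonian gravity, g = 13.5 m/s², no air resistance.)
v = √(2gh) (with unit conversion) = 34.86 m/s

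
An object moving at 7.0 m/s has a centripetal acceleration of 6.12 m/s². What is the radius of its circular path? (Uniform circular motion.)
r = v²/a_c = 7.0²/6.12 = 8.01 m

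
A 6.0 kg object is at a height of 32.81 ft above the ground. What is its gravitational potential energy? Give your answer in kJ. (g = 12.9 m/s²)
PE = mgh = 6 kg × 12.9 m/s² × 10 m = 774 J = 0.774 kJ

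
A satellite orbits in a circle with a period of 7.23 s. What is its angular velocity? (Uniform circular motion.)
ω = 2π/T = 2π/7.23 = 0.869 rad/s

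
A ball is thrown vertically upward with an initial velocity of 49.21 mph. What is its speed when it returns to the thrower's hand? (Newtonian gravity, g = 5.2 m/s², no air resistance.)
By conservation of energy, the ball returns at the same speed = 49.21 mph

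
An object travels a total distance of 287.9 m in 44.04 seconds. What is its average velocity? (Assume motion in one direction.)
v_avg = Δd / Δt = 287.9 / 44.04 = 6.54 m/s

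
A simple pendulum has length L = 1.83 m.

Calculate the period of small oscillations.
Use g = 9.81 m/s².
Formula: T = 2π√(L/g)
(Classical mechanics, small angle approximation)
T = 2π√(L/g) = 2π√(1.83/9.81) = 2.714 s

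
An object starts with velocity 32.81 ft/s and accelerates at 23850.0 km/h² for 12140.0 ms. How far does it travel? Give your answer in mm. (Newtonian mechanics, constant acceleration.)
d = v₀t + ½at² (with unit conversion) = 257000.0 mm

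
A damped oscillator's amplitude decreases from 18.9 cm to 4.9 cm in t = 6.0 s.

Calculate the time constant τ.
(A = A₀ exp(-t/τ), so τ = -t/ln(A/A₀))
A/A₀ = 4.9/18.9 = 0.2593; ln(A/A₀) = -1.35
τ = −t/ln(A/A₀) = −6.0/-1.35 = 4.445 s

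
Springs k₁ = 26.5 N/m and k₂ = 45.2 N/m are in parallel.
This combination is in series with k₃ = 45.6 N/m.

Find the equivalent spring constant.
k₁₂ = k₁ + k₂ = 71.7 N/m (parallel)
1/k_eq = 1/k₁₂ + 1/k₃ → k_eq = 27.87 N/m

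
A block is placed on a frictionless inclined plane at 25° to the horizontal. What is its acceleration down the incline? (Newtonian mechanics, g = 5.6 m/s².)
a = g sin(θ) = 5.6 × sin(25°) = 5.6 × 0.4226 = 2.37 m/s²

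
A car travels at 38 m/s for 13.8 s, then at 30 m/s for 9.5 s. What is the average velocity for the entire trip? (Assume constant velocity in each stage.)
d₁ = v₁t₁ = 38 × 13.8 = 524.4 m
d₂ = v₂t₂ = 30 × 9.5 = 285 m
d_total = 809.4 m, t_total = 23.3 s
v_avg = d_total/t_total = 809.4/23.3 = 34.74 m/s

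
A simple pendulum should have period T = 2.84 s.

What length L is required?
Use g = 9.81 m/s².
T = 2π√(L/g) → L = g(T/2π)² = 9.81×(2.84/2π)² = 2.004 m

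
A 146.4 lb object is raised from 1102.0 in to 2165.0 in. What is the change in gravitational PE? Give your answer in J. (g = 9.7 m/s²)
ΔPE = mg(h₂ − h₁) = 66.41 kg × 9.7 m/s² × (54.99 − 27.99) m = 1.739e+04 J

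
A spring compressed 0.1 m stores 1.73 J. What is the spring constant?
PE = ½kx² → k = 2PE/x² = 2×1.73/0.1² = 346.0 N/m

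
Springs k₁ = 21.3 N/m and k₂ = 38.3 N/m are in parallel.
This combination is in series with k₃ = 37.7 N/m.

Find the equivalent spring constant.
k₁₂ = k₁ + k₂ = 59.6 N/m (parallel)
1/k_eq = 1/k₁₂ + 1/k₃ → k_eq = 23.09 N/m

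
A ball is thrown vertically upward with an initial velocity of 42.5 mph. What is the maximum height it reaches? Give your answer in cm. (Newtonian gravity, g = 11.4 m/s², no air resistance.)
h_max = v₀²/(2g) (with unit conversion) = 1583.0 cm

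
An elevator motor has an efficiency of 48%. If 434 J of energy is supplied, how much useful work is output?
W_out = η × W_in = 0.48 × 434 = 208.32 J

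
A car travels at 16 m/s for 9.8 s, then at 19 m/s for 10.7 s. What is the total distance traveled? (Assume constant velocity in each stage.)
d₁ = v₁t₁ = 16 × 9.8 = 156.8 m
d₂ = v₂t₂ = 19 × 10.7 = 203.3 m
d_total = 156.8 + 203.3 = 360.1 m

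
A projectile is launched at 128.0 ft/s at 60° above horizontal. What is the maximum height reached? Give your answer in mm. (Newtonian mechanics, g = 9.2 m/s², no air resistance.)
H = v₀²sin²(θ)/(2g) (with unit conversion) = 62040.0 mm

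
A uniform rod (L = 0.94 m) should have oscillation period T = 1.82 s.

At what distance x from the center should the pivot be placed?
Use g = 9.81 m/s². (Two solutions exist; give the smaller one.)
T = 2π√((L²/12 + x²)/(gx)). Let c = T²g/(4π²) = 0.8231.
x² − cx + L²/12 = 0 → x = (c − √(c² − L²/3))/2 = 0.1021 m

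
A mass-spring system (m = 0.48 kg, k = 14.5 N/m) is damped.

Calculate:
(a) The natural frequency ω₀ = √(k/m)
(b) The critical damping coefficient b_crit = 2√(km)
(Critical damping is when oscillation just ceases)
ω₀ = √(k/m) = √(14.5/0.48) = 5.496 rad/s
b_crit = 2√(km) = 2√(14.5×0.48) = 5.276 kg/s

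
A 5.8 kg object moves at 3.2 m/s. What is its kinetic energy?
KE = ½mv² = ½×5.8×3.2² = 29.696 J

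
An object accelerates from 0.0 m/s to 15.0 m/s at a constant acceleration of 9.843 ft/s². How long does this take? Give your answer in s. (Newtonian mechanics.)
t = (v - v₀)/a (with unit conversion) = 5.0 s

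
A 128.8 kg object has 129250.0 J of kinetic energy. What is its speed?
KE = ½mv² → v = √(2KE/m) = √(2×129250.0/128.8) = 44.8 m/s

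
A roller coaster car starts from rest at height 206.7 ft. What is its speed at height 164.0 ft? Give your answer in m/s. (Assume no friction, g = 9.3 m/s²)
mgh₁ = ½mv₂² + mgh₂ → v₂ = √(2g(h₁−h₂)) = √(2×9.3×(63−49.99)) = 15.56 m/s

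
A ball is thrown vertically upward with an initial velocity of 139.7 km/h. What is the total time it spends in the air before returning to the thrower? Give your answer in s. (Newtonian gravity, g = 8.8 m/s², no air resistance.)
t_total = 2v₀/g (with unit conversion) = 8.819 s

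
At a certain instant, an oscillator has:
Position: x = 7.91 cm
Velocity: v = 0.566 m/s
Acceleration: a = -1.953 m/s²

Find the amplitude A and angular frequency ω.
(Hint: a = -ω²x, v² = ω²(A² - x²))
a = −ω²x → ω = √(|a|/x) = √(1.953/0.0791) = 4.969 rad/s
v² = ω²(A² − x²) → A = √(x² + v²/ω²) = √(0.0791² + 0.566²/4.969²) = 0.1387 m = 13.87 cm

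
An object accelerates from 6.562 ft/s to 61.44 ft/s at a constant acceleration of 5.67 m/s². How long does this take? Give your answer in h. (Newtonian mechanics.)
t = (v - v₀)/a (with unit conversion) = 0.0008195 h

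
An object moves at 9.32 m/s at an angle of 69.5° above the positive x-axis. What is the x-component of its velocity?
vₓ = v cos(θ) = 9.32 × cos(69.5°) = 3.26 m/s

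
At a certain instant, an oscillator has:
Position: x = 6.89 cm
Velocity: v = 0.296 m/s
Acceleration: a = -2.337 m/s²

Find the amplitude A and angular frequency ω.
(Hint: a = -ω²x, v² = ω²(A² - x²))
a = −ω²x → ω = √(|a|/x) = √(2.337/0.0689) = 5.824 rad/s
v² = ω²(A² − x²) → A = √(x² + v²/ω²) = √(0.0689² + 0.296²/5.824²) = 0.08562 m = 8.562 cm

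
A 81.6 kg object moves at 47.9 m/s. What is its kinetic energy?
KE = ½mv² = ½×81.6×47.9² = 93611.93 J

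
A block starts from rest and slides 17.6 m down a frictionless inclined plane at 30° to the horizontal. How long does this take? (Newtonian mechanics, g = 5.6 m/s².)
a = g sin(θ) = 5.6 × sin(30°) = 2.8 m/s²
t = √(2d/a) = √(2 × 17.6 / 2.8) = 3.55 s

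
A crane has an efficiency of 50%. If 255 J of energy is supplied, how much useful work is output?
W_out = η × W_in = 0.5 × 255 = 127.5 J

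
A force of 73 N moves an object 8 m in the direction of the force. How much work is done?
W = Fd = 73×8 = 584.0 J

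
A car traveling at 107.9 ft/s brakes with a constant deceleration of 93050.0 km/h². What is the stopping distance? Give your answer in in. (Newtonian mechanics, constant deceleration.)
d = v₀² / (2a) (with unit conversion) = 2965.0 in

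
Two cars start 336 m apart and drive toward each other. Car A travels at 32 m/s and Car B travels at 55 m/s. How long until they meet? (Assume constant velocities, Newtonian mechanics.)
Combined speed: v_combined = 32 + 55 = 87 m/s
Time to meet: t = d/87 = 336/87 = 3.86 s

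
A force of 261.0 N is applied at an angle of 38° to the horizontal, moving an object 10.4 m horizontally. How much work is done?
W = Fd cosθ = 261.0×10.4×cos(38°) = 2139.0 J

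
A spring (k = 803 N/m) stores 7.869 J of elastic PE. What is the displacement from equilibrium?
PE = ½kx² → x = √(2PE/k) = √(2×7.869/803) = 0.14 m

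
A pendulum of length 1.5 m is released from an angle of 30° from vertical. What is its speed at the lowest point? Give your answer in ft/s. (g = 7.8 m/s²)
h = L(1 − cosθ) = 1.5×(1 − cos30°) = 0.201 m
v = √(2gh) = √(2×7.8×0.201) = 1.771 m/s = 5.809 ft/s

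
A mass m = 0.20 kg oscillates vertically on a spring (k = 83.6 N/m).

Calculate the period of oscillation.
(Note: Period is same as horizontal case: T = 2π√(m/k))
T = 2π√(m/k) = 2π√(0.2/83.6) = 0.3073 s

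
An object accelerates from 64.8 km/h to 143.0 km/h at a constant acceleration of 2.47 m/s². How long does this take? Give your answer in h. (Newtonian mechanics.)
t = (v - v₀)/a (with unit conversion) = 0.002443 h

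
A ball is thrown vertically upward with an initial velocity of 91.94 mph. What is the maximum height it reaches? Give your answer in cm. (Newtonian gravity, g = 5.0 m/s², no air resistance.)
h_max = v₀²/(2g) (with unit conversion) = 16890.0 cm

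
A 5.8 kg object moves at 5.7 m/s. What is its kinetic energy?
KE = ½mv² = ½×5.8×5.7² = 94.221 J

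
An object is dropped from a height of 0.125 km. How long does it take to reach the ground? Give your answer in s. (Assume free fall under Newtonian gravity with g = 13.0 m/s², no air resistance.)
t = √(2h/g) (with unit conversion) = 4.385 s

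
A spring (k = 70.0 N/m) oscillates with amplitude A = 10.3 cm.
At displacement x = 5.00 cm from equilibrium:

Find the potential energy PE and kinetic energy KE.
E_total = ½kA² = ½×70.0×(0.103)² = 0.3713 J
PE = ½kx² = ½×70.0×(0.05)² = 0.0875 J
KE = E_total − PE = 0.2838 J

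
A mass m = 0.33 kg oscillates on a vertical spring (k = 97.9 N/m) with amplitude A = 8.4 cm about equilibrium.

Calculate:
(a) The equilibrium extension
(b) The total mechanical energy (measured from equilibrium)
x_eq = mg/k = 0.33×9.81/97.9 = 0.03307 m = 3.307 cm
E = ½kA² = ½×97.9×(0.084)² = 0.3454 J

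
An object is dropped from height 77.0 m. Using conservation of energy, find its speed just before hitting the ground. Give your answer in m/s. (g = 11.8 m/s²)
mgh = ½mv² → v = √(2gh) = √(2×11.8×77) = 42.63 m/s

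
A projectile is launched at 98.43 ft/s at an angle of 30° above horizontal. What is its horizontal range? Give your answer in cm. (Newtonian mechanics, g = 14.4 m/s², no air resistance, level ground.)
R = v₀² sin(2θ) / g (with unit conversion) = 5413.0 cm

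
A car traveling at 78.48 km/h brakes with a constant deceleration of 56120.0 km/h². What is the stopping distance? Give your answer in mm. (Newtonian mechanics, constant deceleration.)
d = v₀² / (2a) (with unit conversion) = 54870.0 mm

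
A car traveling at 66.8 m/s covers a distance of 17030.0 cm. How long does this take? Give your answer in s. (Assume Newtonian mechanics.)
t = d/v (with unit conversion) = 2.549 s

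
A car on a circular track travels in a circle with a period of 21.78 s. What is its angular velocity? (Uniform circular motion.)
ω = 2π/T = 2π/21.78 = 0.2885 rad/s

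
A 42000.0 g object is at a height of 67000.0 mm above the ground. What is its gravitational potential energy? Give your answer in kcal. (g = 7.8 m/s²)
PE = mgh = 42 kg × 7.8 m/s² × 67 m = 2.195e+04 J = 5.246 kcal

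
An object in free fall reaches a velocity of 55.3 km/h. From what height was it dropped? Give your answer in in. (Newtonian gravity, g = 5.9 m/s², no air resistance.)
h = v²/(2g) (with unit conversion) = 787.3 in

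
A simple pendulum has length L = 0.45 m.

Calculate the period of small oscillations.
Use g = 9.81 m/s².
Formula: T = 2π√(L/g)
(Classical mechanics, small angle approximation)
T = 2π√(L/g) = 2π√(0.45/9.81) = 1.346 s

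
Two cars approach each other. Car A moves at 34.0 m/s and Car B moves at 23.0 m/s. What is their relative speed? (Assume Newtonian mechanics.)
v_rel = v_A + v_B = 34.0 + 23.0 = 57.0 m/s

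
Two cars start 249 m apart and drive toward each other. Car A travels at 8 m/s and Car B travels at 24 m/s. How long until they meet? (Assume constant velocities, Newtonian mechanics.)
Combined speed: v_combined = 8 + 24 = 32 m/s
Time to meet: t = d/32 = 249/32 = 7.78 s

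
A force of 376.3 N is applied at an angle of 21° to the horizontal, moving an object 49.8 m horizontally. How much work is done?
W = Fd cosθ = 376.3×49.8×cos(21°) = 17495.0 J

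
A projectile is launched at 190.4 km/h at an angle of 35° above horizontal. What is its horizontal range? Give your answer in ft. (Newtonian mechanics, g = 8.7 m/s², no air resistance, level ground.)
R = v₀² sin(2θ) / g (with unit conversion) = 991.2 ft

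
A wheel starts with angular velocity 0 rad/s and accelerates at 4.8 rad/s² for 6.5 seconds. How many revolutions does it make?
θ = ω₀t + ½αt² = 0×6.5 + ½×4.8×6.5² = 101.4 rad
Revolutions = θ/(2π) = 101.4/(2π) = 16.14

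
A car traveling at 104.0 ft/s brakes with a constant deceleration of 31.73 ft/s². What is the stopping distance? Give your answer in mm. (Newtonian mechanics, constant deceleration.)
d = v₀² / (2a) (with unit conversion) = 51950.0 mm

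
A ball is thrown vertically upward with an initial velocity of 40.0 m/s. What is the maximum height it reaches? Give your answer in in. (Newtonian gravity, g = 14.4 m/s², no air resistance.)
h_max = v₀²/(2g) (with unit conversion) = 2187.0 in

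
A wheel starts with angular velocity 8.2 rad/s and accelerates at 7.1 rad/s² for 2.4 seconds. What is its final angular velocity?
ω = ω₀ + αt = 8.2 + 7.1 × 2.4 = 25.24 rad/s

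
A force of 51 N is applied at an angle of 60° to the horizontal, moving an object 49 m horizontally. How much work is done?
W = Fd cosθ = 51×49×cos(60°) = 1249.5 J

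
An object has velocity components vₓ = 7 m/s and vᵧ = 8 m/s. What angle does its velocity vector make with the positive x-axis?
θ = arctan(vᵧ/vₓ) = arctan(8/7) = 48.81°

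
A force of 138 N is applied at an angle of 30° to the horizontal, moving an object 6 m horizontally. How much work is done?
W = Fd cosθ = 138×6×cos(30°) = 717.07 J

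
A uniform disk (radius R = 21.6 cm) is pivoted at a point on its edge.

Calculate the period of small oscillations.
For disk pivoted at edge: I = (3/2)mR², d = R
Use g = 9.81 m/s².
I/m = (3/2)R² = 0.06998 m²; d = R = 0.216 m
T = 2π√((3/2)R²/(gR)) = 2π√(3R/(2g)) = 1.142 s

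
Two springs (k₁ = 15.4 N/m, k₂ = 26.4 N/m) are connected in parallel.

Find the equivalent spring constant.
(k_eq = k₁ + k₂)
k_eq = k₁ + k₂ = 15.4 + 26.4 = 41.8 N/m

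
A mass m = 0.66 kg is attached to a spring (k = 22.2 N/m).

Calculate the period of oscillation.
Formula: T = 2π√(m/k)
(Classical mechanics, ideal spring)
T = 2π√(m/k) = 2π√(0.66/22.2) = 1.083 s; f = 1/T = 0.923 Hz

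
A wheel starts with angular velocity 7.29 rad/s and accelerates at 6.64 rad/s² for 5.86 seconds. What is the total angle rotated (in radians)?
θ = ω₀t + ½αt² = 7.29×5.86 + ½×6.64×5.86² = 156.73 rad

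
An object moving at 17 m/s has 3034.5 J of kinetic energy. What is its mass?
KE = ½mv² → m = 2KE/v² = 2×3034.5/17² = 21.0 kg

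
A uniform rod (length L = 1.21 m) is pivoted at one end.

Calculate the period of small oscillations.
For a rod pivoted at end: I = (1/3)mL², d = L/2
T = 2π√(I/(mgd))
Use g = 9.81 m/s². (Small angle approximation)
I/m = (1/3)L² = 0.488 m²; d = L/2 = 0.605 m
T = 2π√(I/(mgd)) = 2π√(0.488/(9.81×0.605)) = 1.802 s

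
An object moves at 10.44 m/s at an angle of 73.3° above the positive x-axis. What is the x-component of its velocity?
vₓ = v cos(θ) = 10.44 × cos(73.3°) = 3.0 m/s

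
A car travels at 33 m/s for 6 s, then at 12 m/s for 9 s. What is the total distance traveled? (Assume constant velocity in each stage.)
d₁ = v₁t₁ = 33 × 6 = 198 m
d₂ = v₂t₂ = 12 × 9 = 108 m
d_total = 198 + 108 = 306 m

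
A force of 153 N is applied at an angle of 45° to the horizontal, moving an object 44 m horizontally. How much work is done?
W = Fd cosθ = 153×44×cos(45°) = 4760.2 J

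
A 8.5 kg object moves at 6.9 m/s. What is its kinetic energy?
KE = ½mv² = ½×8.5×6.9² = 202.3425 J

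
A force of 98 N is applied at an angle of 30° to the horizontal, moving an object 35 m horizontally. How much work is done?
W = Fd cosθ = 98×35×cos(30°) = 2970.5 J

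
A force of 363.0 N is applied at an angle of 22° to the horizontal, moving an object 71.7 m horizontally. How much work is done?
W = Fd cosθ = 363.0×71.7×cos(22°) = 24132.0 J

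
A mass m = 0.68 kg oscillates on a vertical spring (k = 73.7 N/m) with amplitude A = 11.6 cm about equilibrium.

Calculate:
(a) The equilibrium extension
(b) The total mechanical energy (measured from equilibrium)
x_eq = mg/k = 0.68×9.81/73.7 = 0.09051 m = 9.051 cm
E = ½kA² = ½×73.7×(0.116)² = 0.4959 J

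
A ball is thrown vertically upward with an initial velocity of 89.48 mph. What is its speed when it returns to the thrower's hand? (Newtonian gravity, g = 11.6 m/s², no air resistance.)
By conservation of energy, the ball returns at the same speed = 89.48 mph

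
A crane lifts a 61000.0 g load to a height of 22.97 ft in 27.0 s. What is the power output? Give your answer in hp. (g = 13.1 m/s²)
W = mgh = 61×13.1×7.001 = 5595 J
P = W/t = 5595/27 = 207.2 W = 0.2779 hp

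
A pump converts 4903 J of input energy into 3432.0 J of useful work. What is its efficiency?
η = W_out/W_in = 3432.0/4903 = 0.7 = 70.0%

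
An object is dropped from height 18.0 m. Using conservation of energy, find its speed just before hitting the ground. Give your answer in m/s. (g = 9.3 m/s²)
mgh = ½mv² → v = √(2gh) = √(2×9.3×18) = 18.3 m/s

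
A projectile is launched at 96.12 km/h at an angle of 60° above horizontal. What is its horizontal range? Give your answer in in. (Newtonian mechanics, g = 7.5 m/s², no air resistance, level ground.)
R = v₀² sin(2θ) / g (with unit conversion) = 3241.0 in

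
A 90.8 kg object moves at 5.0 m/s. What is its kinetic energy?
KE = ½mv² = ½×90.8×5.0² = 1135.0 J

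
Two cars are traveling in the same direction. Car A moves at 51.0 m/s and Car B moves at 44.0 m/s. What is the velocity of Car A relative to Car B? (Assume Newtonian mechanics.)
v_rel = v_A - v_B = 51.0 - 44.0 = 7.0 m/s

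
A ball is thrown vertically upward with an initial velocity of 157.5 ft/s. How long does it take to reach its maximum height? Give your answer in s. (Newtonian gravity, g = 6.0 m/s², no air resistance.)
t_up = v₀/g (with unit conversion) = 8.001 s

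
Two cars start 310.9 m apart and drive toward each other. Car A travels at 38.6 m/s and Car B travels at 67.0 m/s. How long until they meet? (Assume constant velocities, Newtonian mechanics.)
Combined speed: v_combined = 38.6 + 67.0 = 105.6 m/s
Time to meet: t = d/105.6 = 310.9/105.6 = 2.94 s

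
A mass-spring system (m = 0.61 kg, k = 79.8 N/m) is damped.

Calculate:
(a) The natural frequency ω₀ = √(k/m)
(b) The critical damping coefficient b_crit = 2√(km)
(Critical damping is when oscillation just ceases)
ω₀ = √(k/m) = √(79.8/0.61) = 11.44 rad/s
b_crit = 2√(km) = 2√(79.8×0.61) = 13.95 kg/s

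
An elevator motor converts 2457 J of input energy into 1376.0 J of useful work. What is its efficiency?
η = W_out/W_in = 1376.0/2457 = 0.56 = 56.0%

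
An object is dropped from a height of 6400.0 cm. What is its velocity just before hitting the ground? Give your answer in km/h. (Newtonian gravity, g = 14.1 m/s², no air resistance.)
v = √(2gh) (with unit conversion) = 152.9 km/h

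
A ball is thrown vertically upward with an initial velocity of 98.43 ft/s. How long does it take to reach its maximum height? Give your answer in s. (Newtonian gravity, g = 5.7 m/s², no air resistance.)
t_up = v₀/g (with unit conversion) = 5.263 s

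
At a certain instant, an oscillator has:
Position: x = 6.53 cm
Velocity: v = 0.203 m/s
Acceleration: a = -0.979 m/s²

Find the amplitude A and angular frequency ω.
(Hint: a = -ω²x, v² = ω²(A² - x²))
a = −ω²x → ω = √(|a|/x) = √(0.979/0.0653) = 3.872 rad/s
v² = ω²(A² − x²) → A = √(x² + v²/ω²) = √(0.0653² + 0.203²/3.872²) = 0.08374 m = 8.374 cm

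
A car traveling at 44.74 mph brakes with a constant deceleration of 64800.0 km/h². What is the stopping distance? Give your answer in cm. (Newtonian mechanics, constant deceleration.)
d = v₀² / (2a) (with unit conversion) = 4000.0 cm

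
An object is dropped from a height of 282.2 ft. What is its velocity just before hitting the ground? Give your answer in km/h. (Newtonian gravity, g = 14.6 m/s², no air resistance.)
v = √(2gh) (with unit conversion) = 180.4 km/h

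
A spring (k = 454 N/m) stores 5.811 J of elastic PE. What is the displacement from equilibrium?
PE = ½kx² → x = √(2PE/k) = √(2×5.811/454) = 0.16 m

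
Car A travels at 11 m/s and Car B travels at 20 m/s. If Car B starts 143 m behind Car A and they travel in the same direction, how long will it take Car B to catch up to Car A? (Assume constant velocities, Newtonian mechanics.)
Relative speed: v_rel = 20 - 11 = 9 m/s
Time to catch: t = d₀/v_rel = 143/9 = 15.89 s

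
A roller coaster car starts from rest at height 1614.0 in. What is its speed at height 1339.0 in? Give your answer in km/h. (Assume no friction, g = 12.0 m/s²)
mgh₁ = ½mv₂² + mgh₂ → v₂ = √(2g(h₁−h₂)) = √(2×12.0×(41−34.01)) = 12.95 m/s = 46.61 km/h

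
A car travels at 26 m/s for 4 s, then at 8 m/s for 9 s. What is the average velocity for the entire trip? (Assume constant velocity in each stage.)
d₁ = v₁t₁ = 26 × 4 = 104 m
d₂ = v₂t₂ = 8 × 9 = 72 m
d_total = 176 m, t_total = 13 s
v_avg = d_total/t_total = 176/13 = 13.54 m/s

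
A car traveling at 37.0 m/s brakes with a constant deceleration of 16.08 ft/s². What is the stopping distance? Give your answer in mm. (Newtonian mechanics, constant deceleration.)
d = v₀² / (2a) (with unit conversion) = 139700.0 mm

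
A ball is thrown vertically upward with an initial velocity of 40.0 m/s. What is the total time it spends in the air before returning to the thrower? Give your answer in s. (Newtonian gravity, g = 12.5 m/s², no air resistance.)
t_total = 2v₀/g = 6.4 s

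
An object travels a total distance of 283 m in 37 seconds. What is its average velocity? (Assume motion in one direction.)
v_avg = Δd / Δt = 283 / 37 = 7.65 m/s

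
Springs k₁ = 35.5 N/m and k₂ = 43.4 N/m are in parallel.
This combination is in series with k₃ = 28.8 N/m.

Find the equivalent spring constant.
k₁₂ = k₁ + k₂ = 78.9 N/m (parallel)
1/k_eq = 1/k₁₂ + 1/k₃ → k_eq = 21.1 N/m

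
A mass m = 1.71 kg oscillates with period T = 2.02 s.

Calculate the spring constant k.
T = 2π√(m/k) → k = m(2π/T)² = 1.71×(2π/2.02)² = 16.54 N/m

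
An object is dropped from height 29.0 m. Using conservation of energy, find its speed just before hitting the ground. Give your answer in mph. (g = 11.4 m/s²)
mgh = ½mv² → v = √(2gh) = √(2×11.4×29) = 25.71 m/s = 57.52 mph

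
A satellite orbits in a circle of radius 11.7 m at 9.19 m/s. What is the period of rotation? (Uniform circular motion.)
T = 2πr/v = 2π×11.7/9.19 = 8.0 s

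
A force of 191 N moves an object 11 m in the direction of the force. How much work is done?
W = Fd = 191×11 = 2101.0 J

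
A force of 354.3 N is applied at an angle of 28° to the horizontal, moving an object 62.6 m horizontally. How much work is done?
W = Fd cosθ = 354.3×62.6×cos(28°) = 19583.0 J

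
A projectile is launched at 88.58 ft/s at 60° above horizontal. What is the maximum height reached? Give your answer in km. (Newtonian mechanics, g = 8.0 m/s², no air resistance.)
H = v₀²sin²(θ)/(2g) (with unit conversion) = 0.03417 km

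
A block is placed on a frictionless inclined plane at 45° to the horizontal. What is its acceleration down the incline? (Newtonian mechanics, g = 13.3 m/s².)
a = g sin(θ) = 13.3 × sin(45°) = 13.3 × 0.7071 = 9.4 m/s²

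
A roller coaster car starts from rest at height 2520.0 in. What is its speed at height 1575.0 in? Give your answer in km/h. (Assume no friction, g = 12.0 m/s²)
mgh₁ = ½mv₂² + mgh₂ → v₂ = √(2g(h₁−h₂)) = √(2×12.0×(64.01−40)) = 24 m/s = 86.41 km/h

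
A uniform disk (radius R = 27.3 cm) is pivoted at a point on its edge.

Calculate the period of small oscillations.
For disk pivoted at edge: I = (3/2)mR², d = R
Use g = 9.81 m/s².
I/m = (3/2)R² = 0.1118 m²; d = R = 0.273 m
T = 2π√((3/2)R²/(gR)) = 2π√(3R/(2g)) = 1.284 s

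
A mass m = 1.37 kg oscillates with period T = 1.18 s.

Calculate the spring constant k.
T = 2π√(m/k) → k = m(2π/T)² = 1.37×(2π/1.18)² = 38.84 N/m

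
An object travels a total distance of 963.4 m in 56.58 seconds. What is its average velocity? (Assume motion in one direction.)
v_avg = Δd / Δt = 963.4 / 56.58 = 17.03 m/s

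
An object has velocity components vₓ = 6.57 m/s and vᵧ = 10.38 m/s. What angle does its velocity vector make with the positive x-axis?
θ = arctan(vᵧ/vₓ) = arctan(10.38/6.57) = 57.67°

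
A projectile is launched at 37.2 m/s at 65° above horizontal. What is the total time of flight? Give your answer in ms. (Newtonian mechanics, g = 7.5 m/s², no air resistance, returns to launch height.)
T = 2v₀sin(θ)/g (with unit conversion) = 8991.0 ms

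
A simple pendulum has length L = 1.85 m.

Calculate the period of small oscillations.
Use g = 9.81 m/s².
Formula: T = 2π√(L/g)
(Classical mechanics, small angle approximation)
T = 2π√(L/g) = 2π√(1.85/9.81) = 2.729 s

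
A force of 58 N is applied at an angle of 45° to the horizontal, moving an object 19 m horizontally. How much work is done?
W = Fd cosθ = 58×19×cos(45°) = 779.23 J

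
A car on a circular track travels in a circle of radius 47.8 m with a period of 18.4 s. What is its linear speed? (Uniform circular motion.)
v = 2πr/T = 2π×47.8/18.4 = 16.32 m/s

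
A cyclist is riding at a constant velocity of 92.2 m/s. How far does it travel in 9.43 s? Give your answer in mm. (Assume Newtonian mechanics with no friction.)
d = vt (with unit conversion) = 869400.0 mm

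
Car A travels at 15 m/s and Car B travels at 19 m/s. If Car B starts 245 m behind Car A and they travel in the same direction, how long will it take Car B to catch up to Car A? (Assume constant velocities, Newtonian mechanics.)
Relative speed: v_rel = 19 - 15 = 4 m/s
Time to catch: t = d₀/v_rel = 245/4 = 61.25 s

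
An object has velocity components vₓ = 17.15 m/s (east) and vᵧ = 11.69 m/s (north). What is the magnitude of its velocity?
|v| = √(vₓ² + vᵧ²) = √(17.15² + 11.69²) = √(430.779) = 20.76 m/s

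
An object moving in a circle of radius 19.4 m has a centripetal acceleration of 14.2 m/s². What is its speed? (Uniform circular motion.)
v = √(a_c × r) = √(14.2 × 19.4) = 16.6 m/s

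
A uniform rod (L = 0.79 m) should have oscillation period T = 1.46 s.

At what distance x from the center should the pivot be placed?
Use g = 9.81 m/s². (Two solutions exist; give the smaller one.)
T = 2π√((L²/12 + x²)/(gx)). Let c = T²g/(4π²) = 0.5297.
x² − cx + L²/12 = 0 → x = (c − √(c² − L²/3))/2 = 0.1302 m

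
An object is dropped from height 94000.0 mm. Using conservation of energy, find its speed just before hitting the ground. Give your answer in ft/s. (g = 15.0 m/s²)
mgh = ½mv² → v = √(2gh) = √(2×15.0×94) = 53.1 m/s = 174.2 ft/s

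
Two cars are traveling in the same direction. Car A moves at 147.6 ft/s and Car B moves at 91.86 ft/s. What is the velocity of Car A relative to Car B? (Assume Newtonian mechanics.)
v_rel = v_A - v_B = 147.6 - 91.86 = 55.74 ft/s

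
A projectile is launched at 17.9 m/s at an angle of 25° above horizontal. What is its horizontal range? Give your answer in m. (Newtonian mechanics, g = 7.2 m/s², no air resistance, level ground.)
R = v₀² sin(2θ) / g = 34.09 m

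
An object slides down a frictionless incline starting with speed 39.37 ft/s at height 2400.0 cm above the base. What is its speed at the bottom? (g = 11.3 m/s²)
½mv₀² + mgh = ½mv² → v = √(v₀² + 2gh) = √(12² + 2×11.3×24) = 26.2 m/s = 85.96 ft/s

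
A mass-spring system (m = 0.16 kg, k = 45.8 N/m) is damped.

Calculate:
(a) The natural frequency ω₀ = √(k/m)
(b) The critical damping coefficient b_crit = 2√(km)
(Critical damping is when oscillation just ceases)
ω₀ = √(k/m) = √(45.8/0.16) = 16.92 rad/s
b_crit = 2√(km) = 2√(45.8×0.16) = 5.414 kg/s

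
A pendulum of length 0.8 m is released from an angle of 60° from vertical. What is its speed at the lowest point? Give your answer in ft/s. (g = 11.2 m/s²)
h = L(1 − cosθ) = 0.8×(1 − cos60°) = 0.4 m
v = √(2gh) = √(2×11.2×0.4) = 2.993 m/s = 9.821 ft/s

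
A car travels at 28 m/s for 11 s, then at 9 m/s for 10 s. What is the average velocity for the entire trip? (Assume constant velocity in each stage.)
d₁ = v₁t₁ = 28 × 11 = 308 m
d₂ = v₂t₂ = 9 × 10 = 90 m
d_total = 398 m, t_total = 21 s
v_avg = d_total/t_total = 398/21 = 18.95 m/s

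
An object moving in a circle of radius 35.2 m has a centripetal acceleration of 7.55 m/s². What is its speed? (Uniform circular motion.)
v = √(a_c × r) = √(7.55 × 35.2) = 16.3 m/s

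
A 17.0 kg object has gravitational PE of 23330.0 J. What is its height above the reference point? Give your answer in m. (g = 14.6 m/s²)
PE = mgh → h = PE/(mg) = 2.333e+04 J / (17 kg × 14.6 m/s²) = 94 m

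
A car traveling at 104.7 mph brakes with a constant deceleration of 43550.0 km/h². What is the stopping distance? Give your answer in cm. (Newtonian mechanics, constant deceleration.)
d = v₀² / (2a) (with unit conversion) = 32600.0 cm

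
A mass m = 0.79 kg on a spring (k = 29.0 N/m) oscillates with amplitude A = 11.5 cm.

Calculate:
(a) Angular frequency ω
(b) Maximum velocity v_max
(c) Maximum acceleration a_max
ω = √(k/m) = √(29.0/0.79) = 6.059 rad/s
v_max = ωA = 6.059×0.115 = 0.6968 m/s
a_max = ω²A = 6.059²×0.115 = 4.222 m/s²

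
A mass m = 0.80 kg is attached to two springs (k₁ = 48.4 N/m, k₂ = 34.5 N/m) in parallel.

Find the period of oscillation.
k_eq = k₁+k₂ = 82.9 N/m
T = 2π√(m/k_eq) = 2π√(0.8/82.9) = 0.6172 s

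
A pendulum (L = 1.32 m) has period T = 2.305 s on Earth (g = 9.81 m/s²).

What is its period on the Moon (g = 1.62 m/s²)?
T = 2π√(L/g), so T_moon/T_earth = √(g_earth/g_moon)
T_moon = 2π√(1.32/1.62) = 5.672 s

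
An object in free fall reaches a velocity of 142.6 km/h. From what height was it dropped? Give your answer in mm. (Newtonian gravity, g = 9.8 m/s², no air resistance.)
h = v²/(2g) (with unit conversion) = 80050.0 mm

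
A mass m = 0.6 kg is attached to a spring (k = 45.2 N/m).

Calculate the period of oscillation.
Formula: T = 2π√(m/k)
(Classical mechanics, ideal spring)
T = 2π√(m/k) = 2π√(0.6/45.2) = 0.7239 s; f = 1/T = 1.381 Hz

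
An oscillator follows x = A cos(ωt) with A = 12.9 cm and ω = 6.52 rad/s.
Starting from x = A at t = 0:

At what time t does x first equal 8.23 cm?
cos(ωt) = x/A = 8.23/12.9 = 0.638
ωt = arccos(0.638) = 0.8789 rad
t = 0.8789/6.52 = 0.1348 s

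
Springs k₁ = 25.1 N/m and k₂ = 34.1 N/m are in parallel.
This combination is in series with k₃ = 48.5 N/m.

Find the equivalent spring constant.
k₁₂ = k₁ + k₂ = 59.2 N/m (parallel)
1/k_eq = 1/k₁₂ + 1/k₃ → k_eq = 26.66 N/m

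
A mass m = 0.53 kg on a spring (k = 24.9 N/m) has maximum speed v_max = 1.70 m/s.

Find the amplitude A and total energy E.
½mv²_max = ½kA² → A = v_max√(m/k) = 1.7×√(0.53/24.9) = 0.248 m = 24.8 cm
E = ½mv²_max = ½×0.53×1.7² = 0.7658 J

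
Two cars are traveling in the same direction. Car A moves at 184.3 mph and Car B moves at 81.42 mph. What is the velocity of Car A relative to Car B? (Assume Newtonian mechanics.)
v_rel = v_A - v_B = 184.3 - 81.42 = 102.9 mph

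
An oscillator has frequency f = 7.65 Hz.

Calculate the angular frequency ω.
ω = 2πf = 2π×7.65 = 48.07 rad/s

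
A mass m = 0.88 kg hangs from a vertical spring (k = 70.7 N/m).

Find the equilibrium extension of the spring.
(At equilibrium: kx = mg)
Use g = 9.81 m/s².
x_eq = mg/k = 0.88×9.81/70.7 = 0.1221 m = 12.21 cm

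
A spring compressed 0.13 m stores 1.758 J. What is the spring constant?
PE = ½kx² → k = 2PE/x² = 2×1.758/0.13² = 208.0 N/m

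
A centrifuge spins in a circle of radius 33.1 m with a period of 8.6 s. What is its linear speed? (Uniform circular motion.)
v = 2πr/T = 2π×33.1/8.6 = 24.18 m/s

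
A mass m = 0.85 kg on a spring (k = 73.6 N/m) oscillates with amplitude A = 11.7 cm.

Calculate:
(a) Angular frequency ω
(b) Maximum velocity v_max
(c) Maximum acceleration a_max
ω = √(k/m) = √(73.6/0.85) = 9.305 rad/s
v_max = ωA = 9.305×0.117 = 1.089 m/s
a_max = ω²A = 9.305²×0.117 = 10.13 m/s²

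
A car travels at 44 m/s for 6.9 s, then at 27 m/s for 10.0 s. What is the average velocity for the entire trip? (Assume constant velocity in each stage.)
d₁ = v₁t₁ = 44 × 6.9 = 303.6 m
d₂ = v₂t₂ = 27 × 10.0 = 270 m
d_total = 573.6 m, t_total = 16.9 s
v_avg = d_total/t_total = 573.6/16.9 = 33.94 m/s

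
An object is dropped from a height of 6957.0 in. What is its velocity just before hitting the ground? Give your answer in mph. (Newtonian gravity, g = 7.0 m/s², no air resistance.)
v = √(2gh) (with unit conversion) = 111.3 mph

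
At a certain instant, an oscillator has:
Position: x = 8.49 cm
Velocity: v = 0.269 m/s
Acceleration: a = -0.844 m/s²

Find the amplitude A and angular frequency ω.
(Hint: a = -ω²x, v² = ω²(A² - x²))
a = −ω²x → ω = √(|a|/x) = √(0.844/0.0849) = 3.153 rad/s
v² = ω²(A² − x²) → A = √(x² + v²/ω²) = √(0.0849² + 0.269²/3.153²) = 0.1204 m = 12.04 cm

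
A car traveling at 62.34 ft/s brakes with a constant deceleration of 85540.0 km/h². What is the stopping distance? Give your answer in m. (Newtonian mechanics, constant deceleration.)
d = v₀² / (2a) (with unit conversion) = 27.35 m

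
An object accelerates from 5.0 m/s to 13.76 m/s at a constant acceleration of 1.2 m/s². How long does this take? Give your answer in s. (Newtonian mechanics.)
t = (v - v₀)/a = 7.3 s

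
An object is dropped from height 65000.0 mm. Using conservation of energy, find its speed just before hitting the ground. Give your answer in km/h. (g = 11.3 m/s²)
mgh = ½mv² → v = √(2gh) = √(2×11.3×65) = 38.33 m/s = 138.0 km/h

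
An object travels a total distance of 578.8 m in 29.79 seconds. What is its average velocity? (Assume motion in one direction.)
v_avg = Δd / Δt = 578.8 / 29.79 = 19.43 m/s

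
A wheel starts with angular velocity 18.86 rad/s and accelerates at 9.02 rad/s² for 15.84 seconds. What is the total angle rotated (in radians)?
θ = ω₀t + ½αt² = 18.86×15.84 + ½×9.02×15.84² = 1430.33 rad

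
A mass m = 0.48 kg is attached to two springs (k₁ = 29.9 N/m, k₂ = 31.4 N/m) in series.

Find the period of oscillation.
k_eq = k₁k₂/(k₁+k₂) = 15.32 N/m
T = 2π√(m/k_eq) = 2π√(0.48/15.32) = 1.112 s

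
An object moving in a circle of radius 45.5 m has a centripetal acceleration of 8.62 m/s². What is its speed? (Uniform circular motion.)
v = √(a_c × r) = √(8.62 × 45.5) = 19.8 m/s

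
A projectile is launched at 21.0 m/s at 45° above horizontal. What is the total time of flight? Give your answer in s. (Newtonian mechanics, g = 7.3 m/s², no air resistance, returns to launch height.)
T = 2v₀sin(θ)/g = 4.068 s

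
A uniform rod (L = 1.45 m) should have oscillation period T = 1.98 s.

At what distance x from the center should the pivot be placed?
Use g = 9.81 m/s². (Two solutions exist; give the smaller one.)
T = 2π√((L²/12 + x²)/(gx)). Let c = T²g/(4π²) = 0.9742.
x² − cx + L²/12 = 0 → x = (c − √(c² − L²/3))/2 = 0.238 m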